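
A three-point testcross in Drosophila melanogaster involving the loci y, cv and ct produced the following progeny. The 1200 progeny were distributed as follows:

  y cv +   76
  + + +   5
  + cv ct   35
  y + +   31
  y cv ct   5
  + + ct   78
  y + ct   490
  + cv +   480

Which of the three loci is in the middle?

cv

The two most frequent reciprocal classes, y + ct and + cv +, are the parental types, so the F1 was y + ct / + cv +.
The two rarest classes, y cv ct and + + +, are the double crossovers. Comparing them with the parentals, only the cv allele has switched, so cv is the middle locus and the order is y – cv – ct.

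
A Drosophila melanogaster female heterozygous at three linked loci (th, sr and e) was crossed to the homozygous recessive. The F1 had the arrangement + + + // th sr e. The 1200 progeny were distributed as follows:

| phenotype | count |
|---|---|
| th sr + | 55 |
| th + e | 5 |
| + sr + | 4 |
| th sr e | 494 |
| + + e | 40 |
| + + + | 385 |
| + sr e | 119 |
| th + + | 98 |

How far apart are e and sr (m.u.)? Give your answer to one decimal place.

8.7 m.u.

The two rarest classes, + sr + and th + e, are the double crossovers. Comparing them with the parentals, only the sr allele has switched, so sr is the middle locus and the order is e – sr – th.
Crossovers in the e–sr interval produce the single-crossover classes + + e and th sr + (40 + 55 = 95) plus the double crossovers (9).
RF(e–sr) = (95 + 9) / 1200 = 104/1200 = 0.0867 → 8.7 m.u.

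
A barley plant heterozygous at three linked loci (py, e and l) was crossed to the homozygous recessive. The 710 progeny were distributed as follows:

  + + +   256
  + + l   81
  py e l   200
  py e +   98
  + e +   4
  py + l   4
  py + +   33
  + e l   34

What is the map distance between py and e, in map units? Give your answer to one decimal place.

The two most frequent reciprocal classes, py e l and + + +, are the parental types, so the F1 was py e l / + + +.
The two rarest classes, py + l and + e +, are the double crossovers. Comparing them with the parentals, only the e allele has switched, so e is the middle locus and the order is l – e – py.
Crossovers in the e–py interval produce the single-crossover classes + e l and py + + (34 + 33 = 67) plus the double crossovers (8).
RF(e–py) = (67 + 8) / 710 = 75/710 = 0.1056 → 10.6 map units.

10.6 map units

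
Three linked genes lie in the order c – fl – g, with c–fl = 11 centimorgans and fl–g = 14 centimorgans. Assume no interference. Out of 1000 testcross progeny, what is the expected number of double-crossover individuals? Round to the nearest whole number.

Map distances give recombination frequencies of 0.110 and 0.140 for the two intervals.
With no interference, expected double-crossover frequency = 0.110 × 0.140 = 0.01540.
Expected number = 0.01540 × 1000 = 15.40 ≈ 15.

15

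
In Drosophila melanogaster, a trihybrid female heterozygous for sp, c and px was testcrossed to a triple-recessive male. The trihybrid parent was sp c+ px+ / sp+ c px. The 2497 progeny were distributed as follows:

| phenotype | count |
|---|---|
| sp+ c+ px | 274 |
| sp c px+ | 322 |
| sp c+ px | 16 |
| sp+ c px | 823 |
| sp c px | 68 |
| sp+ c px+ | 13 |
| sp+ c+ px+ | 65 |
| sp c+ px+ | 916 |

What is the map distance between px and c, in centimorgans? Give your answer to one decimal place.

25.0 centimorgans

The two rarest classes, sp c+ px and sp+ c px+, are the double crossovers. Comparing them with the parentals, only the px allele has switched, so px is the middle locus and the order is sp – px – c.
Crossovers in the px–c interval produce the single-crossover classes sp c px+ and sp+ c+ px (322 + 274 = 596) plus the double crossovers (29).
RF(px–c) = (596 + 29) / 2497 = 625/2497 = 0.2503 → 25.0 centimorgans.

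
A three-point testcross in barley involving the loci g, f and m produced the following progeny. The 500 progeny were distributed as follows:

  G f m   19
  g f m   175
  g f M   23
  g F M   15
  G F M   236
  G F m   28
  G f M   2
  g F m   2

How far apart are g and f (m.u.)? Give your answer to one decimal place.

The two most frequent reciprocal classes, G F M and g f m, are the parental types, so the F1 was G F M / g f m.
The two rarest classes, G f M and g F m, are the double crossovers. Comparing them with the parentals, only the f allele has switched, so f is the middle locus and the order is m – f – g.
Crossovers in the f–g interval produce the single-crossover classes g F M and G f m (15 + 19 = 34) plus the double crossovers (4).
RF(f–g) = (34 + 4) / 500 = 38/500 = 0.0760 → 7.6 m.u.

7.6 m.u.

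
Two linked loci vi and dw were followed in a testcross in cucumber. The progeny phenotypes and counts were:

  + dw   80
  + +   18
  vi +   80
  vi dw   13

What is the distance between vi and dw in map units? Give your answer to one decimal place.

The two most frequent classes, + dw (80) and vi + (80), are the parental types, so the F1 was + dw / vi +.
The recombinant classes are + + and vi dw: 18 + 13 = 31.
Recombination frequency = 31/191 = 0.1623 ≈ 16.2%, i.e. 16.2 map units.

16.2 map units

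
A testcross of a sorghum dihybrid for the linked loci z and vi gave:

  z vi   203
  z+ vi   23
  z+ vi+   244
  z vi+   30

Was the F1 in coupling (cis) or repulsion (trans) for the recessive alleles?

The two most frequent classes are z+ vi+ (244) and z vi (203); these are the parental (non-recombinant) types.
So the F1 carried z+ vi+ on one chromosome and z vi on the other — the recessive alleles are on the same chromosome (cis / coupling).

cis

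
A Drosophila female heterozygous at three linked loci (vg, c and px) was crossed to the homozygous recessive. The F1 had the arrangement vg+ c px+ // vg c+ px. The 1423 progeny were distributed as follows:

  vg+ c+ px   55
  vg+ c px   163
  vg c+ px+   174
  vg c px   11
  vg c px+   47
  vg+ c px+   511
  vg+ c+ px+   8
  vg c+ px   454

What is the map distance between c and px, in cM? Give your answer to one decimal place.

The two rarest classes, vg+ c+ px+ and vg c px, are the double crossovers. Comparing them with the parentals, only the c allele has switched, so c is the middle locus and the order is px – c – vg.
Crossovers in the px–c interval produce the single-crossover classes vg+ c px and vg c+ px+ (163 + 174 = 337) plus the double crossovers (19).
RF(px–c) = (337 + 19) / 1423 = 356/1423 = 0.2502 → 25.0 cM.

25.0 cM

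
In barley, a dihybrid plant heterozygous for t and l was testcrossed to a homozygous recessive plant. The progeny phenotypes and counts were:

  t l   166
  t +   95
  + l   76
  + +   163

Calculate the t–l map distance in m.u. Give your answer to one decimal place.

The two most frequent classes, + + (163) and t l (166), are the parental types, so the F1 was + + / t l.
The recombinant classes are + l and t +: 76 + 95 = 171.
Recombination frequency = 171/500 = 0.3420 ≈ 34.2%, i.e. 34.2 m.u.

34.2 m.u.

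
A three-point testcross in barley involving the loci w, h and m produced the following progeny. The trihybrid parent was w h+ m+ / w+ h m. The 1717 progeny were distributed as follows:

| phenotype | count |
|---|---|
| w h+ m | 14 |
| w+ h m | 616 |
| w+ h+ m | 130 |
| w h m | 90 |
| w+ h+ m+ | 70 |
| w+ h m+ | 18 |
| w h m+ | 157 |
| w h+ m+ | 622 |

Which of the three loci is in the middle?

The two rarest classes, w h+ m and w+ h m+, are the double crossovers. Comparing them with the parentals, only the m allele has switched, so m is the middle locus and the order is w – m – h.

m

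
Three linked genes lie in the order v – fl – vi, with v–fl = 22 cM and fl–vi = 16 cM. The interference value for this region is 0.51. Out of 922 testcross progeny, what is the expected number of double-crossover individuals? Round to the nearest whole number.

Map distances give recombination frequencies of 0.220 and 0.160 for the two intervals.
With interference 0.51 (so coincidence = 0.49), expected double-crossover frequency = 0.220 × 0.160 × 0.49 = 0.01725.
Expected number = 0.01725 × 922 = 15.90 ≈ 16.

16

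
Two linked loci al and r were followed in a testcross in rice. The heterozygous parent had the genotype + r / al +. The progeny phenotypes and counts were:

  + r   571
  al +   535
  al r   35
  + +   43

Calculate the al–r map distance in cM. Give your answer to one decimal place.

6.6 cM

The recombinant classes are + + and al r: 43 + 35 = 78.
Recombination frequency = 78/1184 = 0.0659 ≈ 6.6%, i.e. 6.6 cM.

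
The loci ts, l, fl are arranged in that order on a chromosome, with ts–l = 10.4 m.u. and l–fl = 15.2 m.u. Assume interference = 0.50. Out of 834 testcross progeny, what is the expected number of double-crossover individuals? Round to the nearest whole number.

Map distances give recombination frequencies of 0.104 and 0.152 for the two intervals.
With interference 0.50 (so coincidence = 0.50), expected double-crossover frequency = 0.104 × 0.152 × 0.50 = 0.00790.
Expected number = 0.00790 × 834 = 6.59 ≈ 7.

7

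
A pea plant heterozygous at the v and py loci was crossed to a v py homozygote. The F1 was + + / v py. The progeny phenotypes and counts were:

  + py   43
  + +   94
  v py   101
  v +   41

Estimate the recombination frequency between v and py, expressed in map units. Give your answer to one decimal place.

30.1 map units

The recombinant classes are + py and v +: 43 + 41 = 84.
Recombination frequency = 84/279 = 0.3011 ≈ 30.1%, i.e. 30.1 map units.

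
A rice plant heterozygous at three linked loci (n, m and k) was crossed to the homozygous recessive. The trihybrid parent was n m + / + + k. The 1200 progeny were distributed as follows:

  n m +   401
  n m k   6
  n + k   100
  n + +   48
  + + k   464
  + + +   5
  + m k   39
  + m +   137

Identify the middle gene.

The two rarest classes, n m k and + + +, are the double crossovers. Comparing them with the parentals, only the k allele has switched, so k is the middle locus and the order is m – k – n.

k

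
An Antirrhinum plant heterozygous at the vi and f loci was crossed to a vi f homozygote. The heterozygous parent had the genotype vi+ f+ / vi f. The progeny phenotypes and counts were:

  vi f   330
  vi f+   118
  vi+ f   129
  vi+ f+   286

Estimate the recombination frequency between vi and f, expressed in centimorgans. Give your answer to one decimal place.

The recombinant classes are vi+ f and vi f+: 129 + 118 = 247.
Recombination frequency = 247/863 = 0.2862 ≈ 28.6%, i.e. 28.6 centimorgans.

28.6 centimorgans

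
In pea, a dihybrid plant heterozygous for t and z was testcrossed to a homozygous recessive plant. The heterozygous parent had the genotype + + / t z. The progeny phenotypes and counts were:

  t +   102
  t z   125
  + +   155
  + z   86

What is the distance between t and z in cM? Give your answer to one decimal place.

The recombinant classes are + z and t +: 86 + 102 = 188.
Recombination frequency = 188/468 = 0.4017 ≈ 40.2%, i.e. 40.2 cM.

40.2 cM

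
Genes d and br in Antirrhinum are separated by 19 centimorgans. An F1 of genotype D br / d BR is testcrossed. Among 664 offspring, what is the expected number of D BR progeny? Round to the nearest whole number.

A map distance of 19 centimorgans corresponds to a recombination frequency of 0.190.
The F1 is D br / d BR, so D BR is a recombinant gamete class with expected frequency r/2 = 0.190/2 = 0.0950.
Expected number = 0.0950 × 664 = 63.08 ≈ 63.

63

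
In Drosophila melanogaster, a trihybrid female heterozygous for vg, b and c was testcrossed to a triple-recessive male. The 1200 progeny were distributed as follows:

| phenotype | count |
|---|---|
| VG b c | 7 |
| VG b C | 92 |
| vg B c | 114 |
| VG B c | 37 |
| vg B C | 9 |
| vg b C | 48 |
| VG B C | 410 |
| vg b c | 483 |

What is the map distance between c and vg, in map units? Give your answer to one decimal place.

The two most frequent reciprocal classes, vg b c and VG B C, are the parental types, so the F1 was vg b c / VG B C.
The two rarest classes, VG b c and vg B C, are the double crossovers. Comparing them with the parentals, only the vg allele has switched, so vg is the middle locus and the order is c – vg – b.
Crossovers in the c–vg interval produce the single-crossover classes vg b C and VG B c (48 + 37 = 85) plus the double crossovers (16).
RF(c–vg) = (85 + 16) / 1200 = 101/1200 = 0.0842 → 8.4 map units.

8.4 map units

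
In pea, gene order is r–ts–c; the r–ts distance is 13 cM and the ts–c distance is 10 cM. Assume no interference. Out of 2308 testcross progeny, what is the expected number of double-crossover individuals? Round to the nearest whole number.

Map distances give recombination frequencies of 0.130 and 0.100 for the two intervals.
With no interference, expected double-crossover frequency = 0.130 × 0.100 = 0.01300.
Expected number = 0.01300 × 2308 = 30.00 ≈ 30.

30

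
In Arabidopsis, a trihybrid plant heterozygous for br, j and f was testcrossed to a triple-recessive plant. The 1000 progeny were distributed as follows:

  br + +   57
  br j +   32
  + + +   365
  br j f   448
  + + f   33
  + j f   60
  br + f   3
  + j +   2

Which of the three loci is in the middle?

The two most frequent reciprocal classes, br j f and + + +, are the parental types, so the F1 was br j f / + + +.
The two rarest classes, br + f and + j +, are the double crossovers. Comparing them with the parentals, only the j allele has switched, so j is the middle locus and the order is br – j – f.

j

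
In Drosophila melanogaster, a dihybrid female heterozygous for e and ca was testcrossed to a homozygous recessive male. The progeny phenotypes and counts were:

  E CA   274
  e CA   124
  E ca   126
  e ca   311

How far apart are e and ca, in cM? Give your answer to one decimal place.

29.9 cM

The two most frequent classes, E CA (274) and e ca (311), are the parental types, so the F1 was E CA / e ca.
The recombinant classes are E ca and e CA: 126 + 124 = 250.
Recombination frequency = 250/835 = 0.2994 ≈ 29.9%, i.e. 29.9 cM.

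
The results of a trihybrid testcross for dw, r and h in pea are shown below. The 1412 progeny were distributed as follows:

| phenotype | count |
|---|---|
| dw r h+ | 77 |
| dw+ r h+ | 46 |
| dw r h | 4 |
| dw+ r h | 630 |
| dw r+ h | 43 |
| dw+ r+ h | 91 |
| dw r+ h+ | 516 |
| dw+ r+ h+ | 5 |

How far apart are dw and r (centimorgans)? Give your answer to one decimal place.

The two most frequent reciprocal classes, dw r+ h+ and dw+ r h, are the parental types, so the F1 was dw r+ h+ / dw+ r h.
The two rarest classes, dw+ r+ h+ and dw r h, are the double crossovers. Comparing them with the parentals, only the dw allele has switched, so dw is the middle locus and the order is h – dw – r.
Crossovers in the dw–r interval produce the single-crossover classes dw r h+ and dw+ r+ h (77 + 91 = 168) plus the double crossovers (9).
RF(dw–r) = (168 + 9) / 1412 = 177/1412 = 0.1254 → 12.5 centimorgans.

12.5 centimorgans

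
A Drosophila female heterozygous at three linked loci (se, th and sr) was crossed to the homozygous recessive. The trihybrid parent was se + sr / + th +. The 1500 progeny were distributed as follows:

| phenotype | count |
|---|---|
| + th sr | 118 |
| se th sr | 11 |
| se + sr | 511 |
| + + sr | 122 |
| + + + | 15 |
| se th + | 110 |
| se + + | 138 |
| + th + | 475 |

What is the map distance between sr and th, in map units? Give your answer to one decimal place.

The two rarest classes, se th sr and + + +, are the double crossovers. Comparing them with the parentals, only the th allele has switched, so th is the middle locus and the order is se – th – sr.
Crossovers in the th–sr interval produce the single-crossover classes se + + and + th sr (138 + 118 = 256) plus the double crossovers (26).
RF(th–sr) = (256 + 26) / 1500 = 282/1500 = 0.1880 → 18.8 map units.

18.8 map units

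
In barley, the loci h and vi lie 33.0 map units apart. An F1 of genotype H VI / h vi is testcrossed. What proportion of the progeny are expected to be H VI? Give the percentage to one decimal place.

A map distance of 33.0 map units corresponds to a recombination frequency of 0.330.
The F1 is H VI / h vi, so H VI is a parental gamete class with expected frequency (1 − r)/2 = 0.670/2 = 0.3350.
That is 0.3350 = 33.5% of the progeny.

33.5%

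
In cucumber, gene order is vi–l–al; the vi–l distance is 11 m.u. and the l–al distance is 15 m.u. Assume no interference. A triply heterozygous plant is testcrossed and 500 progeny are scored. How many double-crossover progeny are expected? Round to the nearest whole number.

8

Map distances give recombination frequencies of 0.110 and 0.150 for the two intervals.
With no interference, expected double-crossover frequency = 0.110 × 0.150 = 0.01650.
Expected number = 0.01650 × 500 = 8.25 ≈ 8.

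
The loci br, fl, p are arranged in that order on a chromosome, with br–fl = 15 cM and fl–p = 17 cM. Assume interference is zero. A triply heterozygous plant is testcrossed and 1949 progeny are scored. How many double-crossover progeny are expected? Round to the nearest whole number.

50

Map distances give recombination frequencies of 0.150 and 0.170 for the two intervals.
With no interference, expected double-crossover frequency = 0.150 × 0.170 = 0.02550.
Expected number = 0.02550 × 1949 = 49.70 ≈ 50.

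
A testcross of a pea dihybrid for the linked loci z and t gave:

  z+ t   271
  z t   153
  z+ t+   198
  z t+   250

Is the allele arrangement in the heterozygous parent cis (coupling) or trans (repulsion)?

trans

The two most frequent classes are z+ t (271) and z t+ (250); these are the parental (non-recombinant) types.
So the F1 carried z+ t on one chromosome and z t+ on the other — the recessive alleles are on opposite chromosomes (trans / repulsion).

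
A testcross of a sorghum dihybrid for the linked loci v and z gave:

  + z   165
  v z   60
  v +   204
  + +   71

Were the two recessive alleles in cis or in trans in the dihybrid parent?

trans

The two most frequent classes are + z (165) and v + (204); these are the parental (non-recombinant) types.
So the F1 carried + z on one chromosome and v + on the other — the recessive alleles are on opposite chromosomes (trans / repulsion).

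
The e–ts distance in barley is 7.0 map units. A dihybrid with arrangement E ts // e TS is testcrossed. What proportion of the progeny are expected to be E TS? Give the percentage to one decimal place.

3.5%

A map distance of 7.0 map units corresponds to a recombination frequency of 0.070.
The F1 is E ts / e TS, so E TS is a recombinant gamete class with expected frequency r/2 = 0.070/2 = 0.0350.
That is 0.0350 = 3.5% of the progeny.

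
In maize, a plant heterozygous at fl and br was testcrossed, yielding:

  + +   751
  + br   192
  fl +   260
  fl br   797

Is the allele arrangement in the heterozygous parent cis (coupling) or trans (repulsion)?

The two most frequent classes are + + (751) and fl br (797); these are the parental (non-recombinant) types.
So the F1 carried + + on one chromosome and fl br on the other — the recessive alleles are on the same chromosome (cis / coupling).

cis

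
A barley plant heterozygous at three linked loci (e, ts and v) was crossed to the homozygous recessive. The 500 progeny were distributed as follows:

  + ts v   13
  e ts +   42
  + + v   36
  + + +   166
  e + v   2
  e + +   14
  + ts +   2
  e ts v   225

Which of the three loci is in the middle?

ts

The two most frequent reciprocal classes, + + + and e ts v, are the parental types, so the F1 was + + + / e ts v.
The two rarest classes, + ts + and e + v, are the double crossovers. Comparing them with the parentals, only the ts allele has switched, so ts is the middle locus and the order is v – ts – e.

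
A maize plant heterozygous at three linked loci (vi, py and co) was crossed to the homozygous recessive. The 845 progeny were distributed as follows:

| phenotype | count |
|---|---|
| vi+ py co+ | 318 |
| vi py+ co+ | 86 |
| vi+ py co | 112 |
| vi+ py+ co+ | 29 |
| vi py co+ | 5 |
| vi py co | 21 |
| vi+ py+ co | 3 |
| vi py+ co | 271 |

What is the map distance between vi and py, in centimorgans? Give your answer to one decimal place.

6.9 centimorgans

The two most frequent reciprocal classes, vi+ py co+ and vi py+ co, are the parental types, so the F1 was vi+ py co+ / vi py+ co.
The two rarest classes, vi py co+ and vi+ py+ co, are the double crossovers. Comparing them with the parentals, only the vi allele has switched, so vi is the middle locus and the order is py – vi – co.
Crossovers in the py–vi interval produce the single-crossover classes vi+ py+ co+ and vi py co (29 + 21 = 50) plus the double crossovers (8).
RF(py–vi) = (50 + 8) / 845 = 58/845 = 0.0686 → 6.9 centimorgans.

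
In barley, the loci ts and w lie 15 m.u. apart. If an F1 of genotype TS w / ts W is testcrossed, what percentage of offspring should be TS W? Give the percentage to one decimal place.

7.5%

A map distance of 15 m.u. corresponds to a recombination frequency of 0.150.
The F1 is TS w / ts W, so TS W is a recombinant gamete class with expected frequency r/2 = 0.150/2 = 0.0750.
That is 0.0750 = 7.5% of the progeny.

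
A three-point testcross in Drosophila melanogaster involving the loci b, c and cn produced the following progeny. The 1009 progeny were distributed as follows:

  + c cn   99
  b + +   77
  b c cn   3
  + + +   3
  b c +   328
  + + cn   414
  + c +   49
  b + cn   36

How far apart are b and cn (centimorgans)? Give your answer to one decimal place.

9.0 centimorgans

The two most frequent reciprocal classes, + + cn and b c +, are the parental types, so the F1 was + + cn / b c +.
The two rarest classes, + + + and b c cn, are the double crossovers. Comparing them with the parentals, only the cn allele has switched, so cn is the middle locus and the order is c – cn – b.
Crossovers in the cn–b interval produce the single-crossover classes b + cn and + c + (36 + 49 = 85) plus the double crossovers (6).
RF(cn–b) = (85 + 6) / 1009 = 91/1009 = 0.0902 → 9.0 centimorgans.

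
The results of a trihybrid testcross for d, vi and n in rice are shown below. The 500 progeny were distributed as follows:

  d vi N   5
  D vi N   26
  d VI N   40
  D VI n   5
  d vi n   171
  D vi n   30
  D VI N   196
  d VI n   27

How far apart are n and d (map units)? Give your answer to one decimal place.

The two most frequent reciprocal classes, D VI N and d vi n, are the parental types, so the F1 was D VI N / d vi n.
The two rarest classes, D VI n and d vi N, are the double crossovers. Comparing them with the parentals, only the n allele has switched, so n is the middle locus and the order is vi – n – d.
Crossovers in the n–d interval produce the single-crossover classes d VI N and D vi n (40 + 30 = 70) plus the double crossovers (10).
RF(n–d) = (70 + 10) / 500 = 80/500 = 0.1600 → 16.0 map units.

16.0 map units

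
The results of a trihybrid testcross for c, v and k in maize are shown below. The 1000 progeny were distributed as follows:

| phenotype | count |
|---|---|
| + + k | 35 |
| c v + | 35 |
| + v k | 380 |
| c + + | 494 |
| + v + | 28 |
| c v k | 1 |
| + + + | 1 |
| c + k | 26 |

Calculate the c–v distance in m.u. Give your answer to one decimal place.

7.2 m.u.

The two most frequent reciprocal classes, c + + and + v k, are the parental types, so the F1 was c + + / + v k.
The two rarest classes, + + + and c v k, are the double crossovers. Comparing them with the parentals, only the c allele has switched, so c is the middle locus and the order is v – c – k.
Crossovers in the v–c interval produce the single-crossover classes c v + and + + k (35 + 35 = 70) plus the double crossovers (2).
RF(v–c) = (70 + 2) / 1000 = 72/1000 = 0.0720 → 7.2 m.u.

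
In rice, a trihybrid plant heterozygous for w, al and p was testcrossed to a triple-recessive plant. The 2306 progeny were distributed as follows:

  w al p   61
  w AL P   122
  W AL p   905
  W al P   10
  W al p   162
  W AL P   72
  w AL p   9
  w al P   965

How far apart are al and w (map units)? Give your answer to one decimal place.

The two most frequent reciprocal classes, W AL p and w al P, are the parental types, so the F1 was W AL p / w al P.
The two rarest classes, w AL p and W al P, are the double crossovers. Comparing them with the parentals, only the w allele has switched, so w is the middle locus and the order is al – w – p.
Crossovers in the al–w interval produce the single-crossover classes W al p and w AL P (162 + 122 = 284) plus the double crossovers (19).
RF(al–w) = (284 + 19) / 2306 = 303/2306 = 0.1314 → 13.1 map units.

13.1 map units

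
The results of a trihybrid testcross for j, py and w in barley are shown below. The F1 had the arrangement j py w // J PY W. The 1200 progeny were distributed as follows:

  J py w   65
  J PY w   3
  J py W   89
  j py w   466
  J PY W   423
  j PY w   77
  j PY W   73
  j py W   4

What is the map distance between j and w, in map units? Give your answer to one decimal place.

12.1 map units

The two rarest classes, j py W and J PY w, are the double crossovers. Comparing them with the parentals, only the w allele has switched, so w is the middle locus and the order is j – w – py.
Crossovers in the j–w interval produce the single-crossover classes J py w and j PY W (65 + 73 = 138) plus the double crossovers (7).
RF(j–w) = (138 + 7) / 1200 = 145/1200 = 0.1208 → 12.1 map units.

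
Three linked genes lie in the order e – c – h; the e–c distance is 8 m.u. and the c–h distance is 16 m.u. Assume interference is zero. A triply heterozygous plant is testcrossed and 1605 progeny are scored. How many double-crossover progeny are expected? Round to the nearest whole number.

Map distances give recombination frequencies of 0.080 and 0.160 for the two intervals.
With no interference, expected double-crossover frequency = 0.080 × 0.160 = 0.01280.
Expected number = 0.01280 × 1605 = 20.54 ≈ 21.

21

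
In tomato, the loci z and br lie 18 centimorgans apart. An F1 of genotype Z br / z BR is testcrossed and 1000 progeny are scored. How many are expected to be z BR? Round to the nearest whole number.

410

A map distance of 18 centimorgans corresponds to a recombination frequency of 0.180.
The F1 is Z br / z BR, so z BR is a parental gamete class with expected frequency (1 − r)/2 = 0.820/2 = 0.4100.
Expected number = 0.4100 × 1000 = 410.00 ≈ 410.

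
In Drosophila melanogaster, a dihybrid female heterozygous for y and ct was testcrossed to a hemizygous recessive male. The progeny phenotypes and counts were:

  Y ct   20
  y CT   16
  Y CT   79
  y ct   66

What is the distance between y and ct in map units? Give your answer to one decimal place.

The two most frequent classes, Y CT (79) and y ct (66), are the parental types, so the F1 was Y CT / y ct.
The recombinant classes are Y ct and y CT: 20 + 16 = 36.
Recombination frequency = 36/181 = 0.1989 ≈ 19.9%, i.e. 19.9 map units.

19.9 map units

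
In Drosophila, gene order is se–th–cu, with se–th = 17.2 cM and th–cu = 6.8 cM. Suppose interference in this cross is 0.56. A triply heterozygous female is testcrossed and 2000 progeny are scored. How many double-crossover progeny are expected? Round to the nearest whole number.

Map distances give recombination frequencies of 0.172 and 0.068 for the two intervals.
With interference 0.56 (so coincidence = 0.44), expected double-crossover frequency = 0.172 × 0.068 × 0.44 = 0.00515.
Expected number = 0.00515 × 2000 = 10.29 ≈ 10.

10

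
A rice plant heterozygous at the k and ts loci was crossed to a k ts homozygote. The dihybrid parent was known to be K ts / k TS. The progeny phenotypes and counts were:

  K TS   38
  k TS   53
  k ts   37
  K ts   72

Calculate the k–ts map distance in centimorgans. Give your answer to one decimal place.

37.5 centimorgans

The recombinant classes are K TS and k ts: 38 + 37 = 75.
Recombination frequency = 75/200 = 0.3750 ≈ 37.5%, i.e. 37.5 centimorgans.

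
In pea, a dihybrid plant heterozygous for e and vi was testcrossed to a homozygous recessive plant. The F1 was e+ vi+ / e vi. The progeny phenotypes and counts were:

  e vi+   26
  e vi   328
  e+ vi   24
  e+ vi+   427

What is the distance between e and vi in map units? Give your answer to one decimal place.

6.2 map units

The recombinant classes are e+ vi and e vi+: 24 + 26 = 50.
Recombination frequency = 50/805 = 0.0621 ≈ 6.2%, i.e. 6.2 map units.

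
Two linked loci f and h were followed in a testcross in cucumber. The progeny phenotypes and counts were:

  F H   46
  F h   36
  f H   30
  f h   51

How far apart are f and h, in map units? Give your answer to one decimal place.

40.5 map units

The two most frequent classes, F H (46) and f h (51), are the parental types, so the F1 was F H / f h.
The recombinant classes are F h and f H: 36 + 30 = 66.
Recombination frequency = 66/163 = 0.4049 ≈ 40.5%, i.e. 40.5 map units.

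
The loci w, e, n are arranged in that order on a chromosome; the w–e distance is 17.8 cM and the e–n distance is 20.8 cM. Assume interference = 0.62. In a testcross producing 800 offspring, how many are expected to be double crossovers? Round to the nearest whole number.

Map distances give recombination frequencies of 0.178 and 0.208 for the two intervals.
With interference 0.62 (so coincidence = 0.38), expected double-crossover frequency = 0.178 × 0.208 × 0.38 = 0.01407.
Expected number = 0.01407 × 800 = 11.26 ≈ 11.

11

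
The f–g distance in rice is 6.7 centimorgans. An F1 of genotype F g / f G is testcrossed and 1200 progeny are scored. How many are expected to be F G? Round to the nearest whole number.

A map distance of 6.7 centimorgans corresponds to a recombination frequency of 0.067.
The F1 is F g / f G, so F G is a recombinant gamete class with expected frequency r/2 = 0.067/2 = 0.0335.
Expected number = 0.0335 × 1200 = 40.20 ≈ 40.

40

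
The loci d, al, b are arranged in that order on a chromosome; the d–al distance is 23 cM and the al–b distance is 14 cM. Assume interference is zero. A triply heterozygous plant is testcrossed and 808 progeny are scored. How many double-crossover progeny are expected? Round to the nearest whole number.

Map distances give recombination frequencies of 0.230 and 0.140 for the two intervals.
With no interference, expected double-crossover frequency = 0.230 × 0.140 = 0.03220.
Expected number = 0.03220 × 808 = 26.02 ≈ 26.

26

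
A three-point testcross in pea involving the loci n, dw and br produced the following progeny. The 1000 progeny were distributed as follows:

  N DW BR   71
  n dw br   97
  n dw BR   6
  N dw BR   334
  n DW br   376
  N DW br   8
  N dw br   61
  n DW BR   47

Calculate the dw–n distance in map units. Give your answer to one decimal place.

The two most frequent reciprocal classes, N dw BR and n DW br, are the parental types, so the F1 was N dw BR / n DW br.
The two rarest classes, n dw BR and N DW br, are the double crossovers. Comparing them with the parentals, only the n allele has switched, so n is the middle locus and the order is dw – n – br.
Crossovers in the dw–n interval produce the single-crossover classes N DW BR and n dw br (71 + 97 = 168) plus the double crossovers (14).
RF(dw–n) = (168 + 14) / 1000 = 182/1000 = 0.1820 → 18.2 map units.

18.2 map units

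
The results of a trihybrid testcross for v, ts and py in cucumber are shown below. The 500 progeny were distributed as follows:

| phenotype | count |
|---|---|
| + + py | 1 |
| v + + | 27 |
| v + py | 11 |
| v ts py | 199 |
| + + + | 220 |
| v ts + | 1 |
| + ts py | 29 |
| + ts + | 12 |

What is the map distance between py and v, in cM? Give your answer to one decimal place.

The two most frequent reciprocal classes, v ts py and + + +, are the parental types, so the F1 was v ts py / + + +.
The two rarest classes, v ts + and + + py, are the double crossovers. Comparing them with the parentals, only the py allele has switched, so py is the middle locus and the order is v – py – ts.
Crossovers in the v–py interval produce the single-crossover classes + ts py and v + + (29 + 27 = 56) plus the double crossovers (2).
RF(v–py) = (56 + 2) / 500 = 58/500 = 0.1160 → 11.6 cM.

11.6 cM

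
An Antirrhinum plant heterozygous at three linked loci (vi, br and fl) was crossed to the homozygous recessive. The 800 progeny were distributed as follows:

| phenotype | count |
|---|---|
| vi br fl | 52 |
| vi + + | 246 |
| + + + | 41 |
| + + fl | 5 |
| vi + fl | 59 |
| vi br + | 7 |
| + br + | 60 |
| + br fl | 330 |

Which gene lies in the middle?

The two most frequent reciprocal classes, vi + + and + br fl, are the parental types, so the F1 was vi + + / + br fl.
The two rarest classes, vi br + and + + fl, are the double crossovers. Comparing them with the parentals, only the br allele has switched, so br is the middle locus and the order is vi – br – fl.

br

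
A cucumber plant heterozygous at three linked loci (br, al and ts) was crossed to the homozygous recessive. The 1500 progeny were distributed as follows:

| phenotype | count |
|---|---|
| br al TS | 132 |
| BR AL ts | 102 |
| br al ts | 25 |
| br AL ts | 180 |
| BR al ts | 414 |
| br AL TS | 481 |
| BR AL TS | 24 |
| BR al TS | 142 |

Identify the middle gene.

br

The two most frequent reciprocal classes, BR al ts and br AL TS, are the parental types, so the F1 was BR al ts / br AL TS.
The two rarest classes, br al ts and BR AL TS, are the double crossovers. Comparing them with the parentals, only the br allele has switched, so br is the middle locus and the order is al – br – ts.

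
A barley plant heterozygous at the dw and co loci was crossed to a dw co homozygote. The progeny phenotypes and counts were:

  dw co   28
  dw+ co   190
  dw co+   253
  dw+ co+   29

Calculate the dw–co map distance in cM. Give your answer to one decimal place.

The two most frequent classes, dw+ co (190) and dw co+ (253), are the parental types, so the F1 was dw+ co / dw co+.
The recombinant classes are dw+ co+ and dw co: 29 + 28 = 57.
Recombination frequency = 57/500 = 0.1140 ≈ 11.4%, i.e. 11.4 cM.

11.4 cM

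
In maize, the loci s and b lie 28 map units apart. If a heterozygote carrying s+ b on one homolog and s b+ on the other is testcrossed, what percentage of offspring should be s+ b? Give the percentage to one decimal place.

36.0%

A map distance of 28 map units corresponds to a recombination frequency of 0.280.
The F1 is s+ b / s b+, so s+ b is a parental gamete class with expected frequency (1 − r)/2 = 0.720/2 = 0.3600.
That is 0.3600 = 36.0% of the progeny.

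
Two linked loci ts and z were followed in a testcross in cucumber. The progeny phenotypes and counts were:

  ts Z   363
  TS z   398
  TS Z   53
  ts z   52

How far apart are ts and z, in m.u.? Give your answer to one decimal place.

12.1 m.u.

The two most frequent classes, TS z (398) and ts Z (363), are the parental types, so the F1 was TS z / ts Z.
The recombinant classes are TS Z and ts z: 53 + 52 = 105.
Recombination frequency = 105/866 = 0.1212 ≈ 12.1%, i.e. 12.1 m.u.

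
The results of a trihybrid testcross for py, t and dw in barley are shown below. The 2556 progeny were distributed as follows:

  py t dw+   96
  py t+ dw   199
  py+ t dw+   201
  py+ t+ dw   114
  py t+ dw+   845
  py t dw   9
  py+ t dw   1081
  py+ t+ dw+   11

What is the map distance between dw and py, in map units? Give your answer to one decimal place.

The two most frequent reciprocal classes, py t+ dw+ and py+ t dw, are the parental types, so the F1 was py t+ dw+ / py+ t dw.
The two rarest classes, py+ t+ dw+ and py t dw, are the double crossovers. Comparing them with the parentals, only the py allele has switched, so py is the middle locus and the order is t – py – dw.
Crossovers in the py–dw interval produce the single-crossover classes py t+ dw and py+ t dw+ (199 + 201 = 400) plus the double crossovers (20).
RF(py–dw) = (400 + 20) / 2556 = 420/2556 = 0.1643 → 16.4 map units.

16.4 map units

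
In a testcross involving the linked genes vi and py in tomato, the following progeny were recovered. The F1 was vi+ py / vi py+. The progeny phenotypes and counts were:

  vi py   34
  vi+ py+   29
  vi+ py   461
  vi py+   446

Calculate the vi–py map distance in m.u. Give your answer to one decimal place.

6.5 m.u.

The recombinant classes are vi+ py+ and vi py: 29 + 34 = 63.
Recombination frequency = 63/970 = 0.0649 ≈ 6.5%, i.e. 6.5 m.u.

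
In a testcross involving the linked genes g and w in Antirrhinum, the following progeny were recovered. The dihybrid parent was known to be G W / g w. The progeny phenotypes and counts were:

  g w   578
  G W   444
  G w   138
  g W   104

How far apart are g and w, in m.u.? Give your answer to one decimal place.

19.1 m.u.

The recombinant classes are G w and g W: 138 + 104 = 242.
Recombination frequency = 242/1264 = 0.1915 ≈ 19.1%, i.e. 19.1 m.u.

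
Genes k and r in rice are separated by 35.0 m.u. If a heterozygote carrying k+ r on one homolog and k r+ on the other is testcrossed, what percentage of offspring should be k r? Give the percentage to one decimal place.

A map distance of 35.0 m.u. corresponds to a recombination frequency of 0.350.
The F1 is k+ r / k r+, so k r is a recombinant gamete class with expected frequency r/2 = 0.350/2 = 0.1750.
That is 0.1750 = 17.5% of the progeny.

17.5%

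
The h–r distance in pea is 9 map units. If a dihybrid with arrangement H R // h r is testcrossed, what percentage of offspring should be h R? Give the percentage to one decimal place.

4.5%

A map distance of 9 map units corresponds to a recombination frequency of 0.090.
The F1 is H R / h r, so h R is a recombinant gamete class with expected frequency r/2 = 0.090/2 = 0.0450.
That is 0.0450 = 4.5% of the progeny.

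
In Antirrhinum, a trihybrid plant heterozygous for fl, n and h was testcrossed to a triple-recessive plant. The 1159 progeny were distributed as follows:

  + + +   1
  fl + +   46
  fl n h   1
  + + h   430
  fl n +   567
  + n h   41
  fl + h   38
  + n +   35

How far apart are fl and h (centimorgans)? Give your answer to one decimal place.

6.5 centimorgans

The two most frequent reciprocal classes, + + h and fl n +, are the parental types, so the F1 was + + h / fl n +.
The two rarest classes, + + + and fl n h, are the double crossovers. Comparing them with the parentals, only the h allele has switched, so h is the middle locus and the order is fl – h – n.
Crossovers in the fl–h interval produce the single-crossover classes fl + h and + n + (38 + 35 = 73) plus the double crossovers (2).
RF(fl–h) = (73 + 2) / 1159 = 75/1159 = 0.0647 → 6.5 centimorgans.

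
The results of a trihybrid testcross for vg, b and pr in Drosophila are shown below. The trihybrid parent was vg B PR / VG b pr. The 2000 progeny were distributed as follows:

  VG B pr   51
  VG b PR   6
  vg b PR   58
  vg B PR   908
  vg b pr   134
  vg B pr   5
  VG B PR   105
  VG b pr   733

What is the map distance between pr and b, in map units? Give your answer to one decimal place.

The two rarest classes, vg B pr and VG b PR, are the double crossovers. Comparing them with the parentals, only the pr allele has switched, so pr is the middle locus and the order is b – pr – vg.
Crossovers in the b–pr interval produce the single-crossover classes vg b PR and VG B pr (58 + 51 = 109) plus the double crossovers (11).
RF(b–pr) = (109 + 11) / 2000 = 120/2000 = 0.0600 → 6.0 map units.

6.0 map units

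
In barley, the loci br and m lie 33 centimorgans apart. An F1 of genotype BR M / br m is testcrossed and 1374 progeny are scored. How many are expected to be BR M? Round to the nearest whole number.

460

A map distance of 33 centimorgans corresponds to a recombination frequency of 0.330.
The F1 is BR M / br m, so BR M is a parental gamete class with expected frequency (1 − r)/2 = 0.670/2 = 0.3350.
Expected number = 0.3350 × 1374 = 460.29 ≈ 460.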